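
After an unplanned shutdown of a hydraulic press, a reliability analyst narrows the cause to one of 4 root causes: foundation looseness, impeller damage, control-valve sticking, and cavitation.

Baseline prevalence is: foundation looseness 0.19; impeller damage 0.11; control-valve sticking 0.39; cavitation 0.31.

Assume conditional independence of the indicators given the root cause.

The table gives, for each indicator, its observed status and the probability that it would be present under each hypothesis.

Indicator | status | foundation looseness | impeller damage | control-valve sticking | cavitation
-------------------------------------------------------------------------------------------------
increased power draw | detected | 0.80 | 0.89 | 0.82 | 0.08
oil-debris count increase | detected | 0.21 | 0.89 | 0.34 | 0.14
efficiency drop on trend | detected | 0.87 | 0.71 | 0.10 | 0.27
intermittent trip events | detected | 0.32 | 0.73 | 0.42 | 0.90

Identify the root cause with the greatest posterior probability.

Multiply each prior by the joint likelihood of the indicator pattern:
  foundation looseness: 0.19 × 0.80 × 0.21 × 0.87 × 0.32 = 0.0088865
  impeller damage: 0.11 × 0.89 × 0.89 × 0.71 × 0.73 = 0.04516
  control-valve sticking: 0.39 × 0.82 × 0.34 × 0.10 × 0.42 = 0.0045667
  cavitation: 0.31 × 0.08 × 0.14 × 0.27 × 0.90 = 0.0008437
The unnormalized weights sum to 0.059457.
P(foundation looseness | evidence) ≈ 0.0088865 / 0.059457 ≈ 0.149
P(impeller damage | evidence) ≈ 0.04516 / 0.059457 ≈ 0.760
P(control-valve sticking | evidence) ≈ 0.0045667 / 0.059457 ≈ 0.077
P(cavitation | evidence) ≈ 0.0008437 / 0.059457 ≈ 0.014
The largest is 0.760, so impeller damage is most probable.

impeller damage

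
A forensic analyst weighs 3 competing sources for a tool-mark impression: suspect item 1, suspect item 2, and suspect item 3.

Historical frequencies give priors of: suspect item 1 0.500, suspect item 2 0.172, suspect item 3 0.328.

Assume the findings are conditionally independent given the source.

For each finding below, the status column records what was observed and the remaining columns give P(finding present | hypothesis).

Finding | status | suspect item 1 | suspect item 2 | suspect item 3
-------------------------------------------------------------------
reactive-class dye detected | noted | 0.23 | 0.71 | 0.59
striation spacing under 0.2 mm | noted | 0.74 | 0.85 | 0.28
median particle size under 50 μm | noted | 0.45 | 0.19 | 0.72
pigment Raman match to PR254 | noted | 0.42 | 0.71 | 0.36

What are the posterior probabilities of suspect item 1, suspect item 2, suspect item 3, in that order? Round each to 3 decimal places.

For each hypothesis, the unnormalized posterior weight is prior × product of the finding likelihoods:
  suspect item 1: 0.500 × 0.23 × 0.74 × 0.45 × 0.42 = 0.016084
  suspect item 2: 0.172 × 0.71 × 0.85 × 0.19 × 0.71 = 0.014003
  suspect item 3: 0.328 × 0.59 × 0.28 × 0.72 × 0.36 = 0.014045
Marginal likelihood of the evidence = 0.044132.
P(suspect item 1 | evidence) = 0.016084 / 0.044132 ≈ 0.364
P(suspect item 2 | evidence) = 0.014003 / 0.044132 ≈ 0.317
P(suspect item 3 | evidence) = 0.014045 / 0.044132 ≈ 0.318

0.364, 0.317, 0.318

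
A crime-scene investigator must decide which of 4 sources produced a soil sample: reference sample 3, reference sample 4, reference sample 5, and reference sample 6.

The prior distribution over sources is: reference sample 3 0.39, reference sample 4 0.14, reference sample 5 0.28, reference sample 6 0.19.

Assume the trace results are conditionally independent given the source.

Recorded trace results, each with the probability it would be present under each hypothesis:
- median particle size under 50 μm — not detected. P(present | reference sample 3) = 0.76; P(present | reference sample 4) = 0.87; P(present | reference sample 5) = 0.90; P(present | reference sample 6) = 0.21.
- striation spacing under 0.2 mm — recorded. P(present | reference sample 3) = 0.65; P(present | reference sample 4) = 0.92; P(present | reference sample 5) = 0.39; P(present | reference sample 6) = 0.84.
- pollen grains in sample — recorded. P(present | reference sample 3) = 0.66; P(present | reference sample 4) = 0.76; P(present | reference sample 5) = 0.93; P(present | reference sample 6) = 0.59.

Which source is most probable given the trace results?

For each hypothesis, the unnormalized posterior weight is prior × product of the trace result likelihoods (using 1 − P(present | H) for each absent trace result):
  reference sample 3: 0.39 × (1 − 0.76) × 0.65 × 0.66 = 0.040154
  reference sample 4: 0.14 × (1 − 0.87) × 0.92 × 0.76 = 0.012725
  reference sample 5: 0.28 × (1 − 0.90) × 0.39 × 0.93 = 0.010156
  reference sample 6: 0.19 × (1 − 0.21) × 0.84 × 0.59 = 0.07439
The unnormalized weights sum to 0.13742.
P(reference sample 3 | evidence) ≈ 0.040154 / 0.13742 ≈ 0.292
P(reference sample 4 | evidence) ≈ 0.012725 / 0.13742 ≈ 0.093
P(reference sample 5 | evidence) ≈ 0.010156 / 0.13742 ≈ 0.074
P(reference sample 6 | evidence) ≈ 0.07439 / 0.13742 ≈ 0.541
The largest is 0.541, so reference sample 6 is most probable.

reference sample 6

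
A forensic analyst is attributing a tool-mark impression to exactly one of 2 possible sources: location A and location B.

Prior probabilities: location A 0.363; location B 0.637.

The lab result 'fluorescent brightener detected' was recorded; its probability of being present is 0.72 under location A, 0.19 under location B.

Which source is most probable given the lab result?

location A

By Bayes' rule, the unnormalized weight for each hypothesis is prior × likelihood:
  location A: 0.363 × 0.72 = 0.26136
  location B: 0.637 × 0.19 = 0.12103
The unnormalized weights sum to 0.38239.
P(location A | evidence) ≈ 0.26136 / 0.38239 ≈ 0.683
P(location B | evidence) ≈ 0.12103 / 0.38239 ≈ 0.317
The largest is 0.683, so location A is most probable.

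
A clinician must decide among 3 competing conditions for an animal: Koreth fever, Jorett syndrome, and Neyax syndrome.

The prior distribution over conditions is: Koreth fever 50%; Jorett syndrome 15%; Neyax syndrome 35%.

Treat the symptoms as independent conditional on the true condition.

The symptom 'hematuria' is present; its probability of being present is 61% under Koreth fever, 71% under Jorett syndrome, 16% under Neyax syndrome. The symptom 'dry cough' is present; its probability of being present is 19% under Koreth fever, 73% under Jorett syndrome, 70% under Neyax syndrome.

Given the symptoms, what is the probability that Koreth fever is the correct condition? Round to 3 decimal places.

Multiply each prior by the joint likelihood of the symptom pattern:
  Koreth fever: 0.50 × 0.61 × 0.19 = 0.05795
  Jorett syndrome: 0.15 × 0.71 × 0.73 = 0.077745
  Neyax syndrome: 0.35 × 0.16 × 0.70 = 0.0392
The unnormalized weights sum to 0.17489.
P(Koreth fever | evidence) = 0.05795 / 0.17489 ≈ 0.331.

0.331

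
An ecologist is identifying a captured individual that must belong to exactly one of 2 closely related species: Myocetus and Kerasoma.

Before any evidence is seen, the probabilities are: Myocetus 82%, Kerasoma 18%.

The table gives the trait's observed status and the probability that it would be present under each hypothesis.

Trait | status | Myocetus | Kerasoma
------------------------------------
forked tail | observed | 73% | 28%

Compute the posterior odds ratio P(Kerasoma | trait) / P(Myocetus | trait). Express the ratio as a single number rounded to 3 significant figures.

0.0842

The normalizing constant cancels in an odds ratio, so compute prior × likelihood for the two hypotheses only:
  Kerasoma: 0.18 × 0.28 = 0.0504
  Myocetus: 0.82 × 0.73 = 0.5986
Odds(Kerasoma : Myocetus) = 0.0504 / 0.5986 ≈ 0.0842.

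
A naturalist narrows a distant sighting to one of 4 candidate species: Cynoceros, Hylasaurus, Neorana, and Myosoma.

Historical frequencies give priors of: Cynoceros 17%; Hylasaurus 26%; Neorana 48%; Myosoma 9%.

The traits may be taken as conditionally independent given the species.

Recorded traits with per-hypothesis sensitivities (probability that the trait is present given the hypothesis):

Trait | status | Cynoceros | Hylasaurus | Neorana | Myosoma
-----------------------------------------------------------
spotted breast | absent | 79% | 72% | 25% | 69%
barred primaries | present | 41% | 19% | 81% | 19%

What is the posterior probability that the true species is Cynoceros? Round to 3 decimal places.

For each hypothesis, the unnormalized posterior weight is prior × product of the trait likelihoods (using 1 − P(present | H) for each absent trait):
  Cynoceros: 0.17 × (1 − 0.79) × 0.41 = 0.014637
  Hylasaurus: 0.26 × (1 − 0.72) × 0.19 = 0.013832
  Neorana: 0.48 × (1 − 0.25) × 0.81 = 0.2916
  Myosoma: 0.09 × (1 − 0.69) × 0.19 = 0.005301
The unnormalized weights sum to 0.32537.
P(Cynoceros | evidence) = 0.014637 / 0.32537 ≈ 0.045.

0.045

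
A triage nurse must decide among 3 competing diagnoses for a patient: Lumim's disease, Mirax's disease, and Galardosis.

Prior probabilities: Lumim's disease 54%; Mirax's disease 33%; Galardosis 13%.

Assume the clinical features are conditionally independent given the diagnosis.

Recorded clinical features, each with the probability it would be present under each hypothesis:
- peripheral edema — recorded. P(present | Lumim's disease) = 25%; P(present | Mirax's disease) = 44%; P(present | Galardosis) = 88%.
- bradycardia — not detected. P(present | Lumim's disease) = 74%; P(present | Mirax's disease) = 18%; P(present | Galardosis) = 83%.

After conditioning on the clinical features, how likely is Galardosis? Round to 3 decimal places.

0.112

For each hypothesis, the unnormalized posterior weight is prior × product of the clinical feature likelihoods (using 1 − P(present | H) for each absent clinical feature):
  Lumim's disease: 0.54 × 0.25 × (1 − 0.74) = 0.0351
  Mirax's disease: 0.33 × 0.44 × (1 − 0.18) = 0.11906
  Galardosis: 0.13 × 0.88 × (1 − 0.83) = 0.019448
Marginal likelihood of the evidence = 0.17361.
P(Galardosis | evidence) = 0.019448 / 0.17361 ≈ 0.112.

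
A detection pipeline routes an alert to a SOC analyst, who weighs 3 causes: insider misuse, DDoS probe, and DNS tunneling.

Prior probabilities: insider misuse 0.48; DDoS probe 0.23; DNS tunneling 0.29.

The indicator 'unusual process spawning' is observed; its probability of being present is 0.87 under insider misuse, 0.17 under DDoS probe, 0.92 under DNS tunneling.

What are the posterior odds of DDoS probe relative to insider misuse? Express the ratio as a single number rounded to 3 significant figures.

0.0936

Unnormalized posterior weight (prior times the indicator likelihood) for each of the two hypotheses:
  DDoS probe: 0.23 × 0.17 = 0.0391
  insider misuse: 0.48 × 0.87 = 0.4176
Posterior odds = 0.0391 / 0.4176 ≈ 0.0936.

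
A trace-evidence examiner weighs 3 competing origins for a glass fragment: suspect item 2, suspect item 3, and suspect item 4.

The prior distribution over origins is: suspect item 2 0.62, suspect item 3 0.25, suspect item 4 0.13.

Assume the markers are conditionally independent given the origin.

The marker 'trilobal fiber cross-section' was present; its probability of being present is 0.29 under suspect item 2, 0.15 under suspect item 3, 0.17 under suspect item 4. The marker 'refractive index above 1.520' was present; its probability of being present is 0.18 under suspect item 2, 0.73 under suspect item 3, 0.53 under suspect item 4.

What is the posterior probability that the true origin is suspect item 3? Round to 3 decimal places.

For each hypothesis, the unnormalized posterior weight is prior × product of the marker likelihoods:
  suspect item 2: 0.62 × 0.29 × 0.18 = 0.032364
  suspect item 3: 0.25 × 0.15 × 0.73 = 0.027375
  suspect item 4: 0.13 × 0.17 × 0.53 = 0.011713
The unnormalized weights sum to 0.071452.
P(suspect item 3 | evidence) = 0.027375 / 0.071452 ≈ 0.383.

0.383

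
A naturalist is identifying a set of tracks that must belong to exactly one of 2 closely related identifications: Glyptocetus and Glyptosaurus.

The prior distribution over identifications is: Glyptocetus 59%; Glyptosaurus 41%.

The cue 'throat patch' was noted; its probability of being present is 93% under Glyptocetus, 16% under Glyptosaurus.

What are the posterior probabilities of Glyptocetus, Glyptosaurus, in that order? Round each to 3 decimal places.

By Bayes' rule, the unnormalized weight for each hypothesis is prior × likelihood:
  Glyptocetus: 0.59 × 0.93 = 0.5487
  Glyptosaurus: 0.41 × 0.16 = 0.0656
Marginal likelihood of the evidence = 0.6143.
P(Glyptocetus | evidence) = 0.5487 / 0.6143 ≈ 0.893
P(Glyptosaurus | evidence) = 0.0656 / 0.6143 ≈ 0.107

0.893, 0.107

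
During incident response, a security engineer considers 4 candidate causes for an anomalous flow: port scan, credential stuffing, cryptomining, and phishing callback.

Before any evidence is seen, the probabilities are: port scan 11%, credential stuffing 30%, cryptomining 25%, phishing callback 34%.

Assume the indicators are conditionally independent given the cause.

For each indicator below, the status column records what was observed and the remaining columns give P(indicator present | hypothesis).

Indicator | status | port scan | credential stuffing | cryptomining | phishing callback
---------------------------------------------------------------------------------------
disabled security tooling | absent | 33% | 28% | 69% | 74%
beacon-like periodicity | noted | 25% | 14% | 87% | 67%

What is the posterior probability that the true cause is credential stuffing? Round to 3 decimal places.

For each hypothesis, the unnormalized posterior weight is prior × product of the indicator likelihoods (using 1 − P(present | H) for each absent indicator):
  port scan: 0.11 × (1 − 0.33) × 0.25 = 0.018425
  credential stuffing: 0.30 × (1 − 0.28) × 0.14 = 0.03024
  cryptomining: 0.25 × (1 − 0.69) × 0.87 = 0.067425
  phishing callback: 0.34 × (1 − 0.74) × 0.67 = 0.059228
The unnormalized weights sum to 0.17532.
P(credential stuffing | evidence) = 0.03024 / 0.17532 ≈ 0.172.

0.172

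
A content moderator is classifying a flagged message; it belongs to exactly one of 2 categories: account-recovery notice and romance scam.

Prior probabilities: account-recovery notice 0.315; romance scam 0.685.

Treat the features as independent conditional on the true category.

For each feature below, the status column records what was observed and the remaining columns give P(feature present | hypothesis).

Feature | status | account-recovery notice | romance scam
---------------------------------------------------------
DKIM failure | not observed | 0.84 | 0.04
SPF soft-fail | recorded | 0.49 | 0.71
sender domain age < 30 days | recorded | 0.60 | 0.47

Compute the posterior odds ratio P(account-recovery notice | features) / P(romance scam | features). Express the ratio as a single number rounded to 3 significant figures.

The normalizing constant cancels in an odds ratio, so compute prior × likelihood for the two hypotheses only (using 1 − P(present | H) for each absent feature):
  account-recovery notice: 0.315 × (1 − 0.84) × 0.49 × 0.60 = 0.014818
  romance scam: 0.685 × (1 − 0.04) × 0.71 × 0.47 = 0.21944
Posterior odds = 0.014818 / 0.21944 ≈ 0.0675.

0.0675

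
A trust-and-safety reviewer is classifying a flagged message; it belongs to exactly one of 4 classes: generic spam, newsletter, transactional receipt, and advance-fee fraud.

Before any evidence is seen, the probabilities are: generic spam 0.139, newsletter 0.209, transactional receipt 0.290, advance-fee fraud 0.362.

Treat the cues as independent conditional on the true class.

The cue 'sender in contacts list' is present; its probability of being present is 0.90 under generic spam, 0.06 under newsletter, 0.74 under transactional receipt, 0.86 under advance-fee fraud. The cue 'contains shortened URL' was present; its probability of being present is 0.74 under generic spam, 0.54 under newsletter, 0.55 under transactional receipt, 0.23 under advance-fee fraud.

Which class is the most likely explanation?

Multiply each prior by the joint likelihood of the cue pattern:
  generic spam: 0.139 × 0.90 × 0.74 = 0.092574
  newsletter: 0.209 × 0.06 × 0.54 = 0.0067716
  transactional receipt: 0.290 × 0.74 × 0.55 = 0.11803
  advance-fee fraud: 0.362 × 0.86 × 0.23 = 0.071604
The unnormalized weights sum to 0.28898.
P(generic spam | evidence) ≈ 0.092574 / 0.28898 ≈ 0.320
P(newsletter | evidence) ≈ 0.0067716 / 0.28898 ≈ 0.023
P(transactional receipt | evidence) ≈ 0.11803 / 0.28898 ≈ 0.408
P(advance-fee fraud | evidence) ≈ 0.071604 / 0.28898 ≈ 0.248
The largest is 0.408, so transactional receipt is most probable.

transactional receipt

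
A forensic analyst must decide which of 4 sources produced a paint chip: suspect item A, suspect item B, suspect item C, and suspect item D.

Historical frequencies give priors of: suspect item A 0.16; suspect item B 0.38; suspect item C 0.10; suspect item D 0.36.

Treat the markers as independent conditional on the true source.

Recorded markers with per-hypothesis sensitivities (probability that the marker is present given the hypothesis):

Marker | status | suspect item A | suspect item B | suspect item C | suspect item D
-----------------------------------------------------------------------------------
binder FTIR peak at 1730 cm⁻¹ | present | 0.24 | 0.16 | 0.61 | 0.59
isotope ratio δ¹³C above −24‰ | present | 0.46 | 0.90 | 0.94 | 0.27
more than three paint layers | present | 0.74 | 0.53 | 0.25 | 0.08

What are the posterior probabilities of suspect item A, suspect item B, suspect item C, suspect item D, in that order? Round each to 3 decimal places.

0.214, 0.475, 0.235, 0.075

For each hypothesis, the unnormalized posterior weight is prior × product of the marker likelihoods:
  suspect item A: 0.16 × 0.24 × 0.46 × 0.74 = 0.013071
  suspect item B: 0.38 × 0.16 × 0.90 × 0.53 = 0.029002
  suspect item C: 0.10 × 0.61 × 0.94 × 0.25 = 0.014335
  suspect item D: 0.36 × 0.59 × 0.27 × 0.08 = 0.0045878
Marginal likelihood of the evidence = 0.060996.
P(suspect item A | evidence) = 0.013071 / 0.060996 ≈ 0.214
P(suspect item B | evidence) = 0.029002 / 0.060996 ≈ 0.475
P(suspect item C | evidence) = 0.014335 / 0.060996 ≈ 0.235
P(suspect item D | evidence) = 0.0045878 / 0.060996 ≈ 0.075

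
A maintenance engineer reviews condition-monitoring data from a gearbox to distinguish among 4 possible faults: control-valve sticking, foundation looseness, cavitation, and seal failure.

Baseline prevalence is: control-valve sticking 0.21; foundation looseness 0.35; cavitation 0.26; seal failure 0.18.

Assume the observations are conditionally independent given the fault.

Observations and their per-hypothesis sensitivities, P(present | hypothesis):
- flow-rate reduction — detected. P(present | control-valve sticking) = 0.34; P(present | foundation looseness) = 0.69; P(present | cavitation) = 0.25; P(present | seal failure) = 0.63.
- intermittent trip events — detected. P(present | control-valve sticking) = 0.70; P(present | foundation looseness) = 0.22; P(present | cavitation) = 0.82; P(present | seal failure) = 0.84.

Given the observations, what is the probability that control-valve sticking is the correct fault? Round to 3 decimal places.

For each hypothesis, the unnormalized posterior weight is prior × product of the observation likelihoods:
  control-valve sticking: 0.21 × 0.34 × 0.70 = 0.04998
  foundation looseness: 0.35 × 0.69 × 0.22 = 0.05313
  cavitation: 0.26 × 0.25 × 0.82 = 0.0533
  seal failure: 0.18 × 0.63 × 0.84 = 0.095256
Normalizing constant Z = 0.04998 + 0.05313 + 0.0533 + 0.095256 = 0.25167.
P(control-valve sticking | evidence) = 0.04998 / 0.25167 ≈ 0.199.

0.199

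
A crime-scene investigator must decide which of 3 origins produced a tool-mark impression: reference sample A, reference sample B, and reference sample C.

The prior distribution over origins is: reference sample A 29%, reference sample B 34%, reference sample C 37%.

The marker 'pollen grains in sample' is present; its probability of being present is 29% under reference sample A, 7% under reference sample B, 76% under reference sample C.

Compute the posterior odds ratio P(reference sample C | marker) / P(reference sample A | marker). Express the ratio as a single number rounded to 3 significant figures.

3.34

Posterior odds equal prior odds times the likelihood ratio; only the two competing hypotheses matter.
  reference sample C: 0.37 × 0.76 = 0.2812
  reference sample A: 0.29 × 0.29 = 0.0841
Posterior odds = 0.2812 / 0.0841 ≈ 3.34.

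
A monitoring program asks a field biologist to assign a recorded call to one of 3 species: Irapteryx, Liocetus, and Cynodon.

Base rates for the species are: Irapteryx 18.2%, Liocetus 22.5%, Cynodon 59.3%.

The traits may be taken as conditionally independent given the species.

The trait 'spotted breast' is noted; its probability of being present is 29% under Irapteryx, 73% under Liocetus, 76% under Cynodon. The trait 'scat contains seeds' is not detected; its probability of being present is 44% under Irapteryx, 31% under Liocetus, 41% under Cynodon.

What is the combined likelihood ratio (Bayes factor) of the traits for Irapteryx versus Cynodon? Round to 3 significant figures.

0.362

Joint likelihood of the trait pattern under each hypothesis (using 1 − P(present | H) for each absent trait):
  Irapteryx: 0.29 × (1 − 0.44) = 0.1624
  Cynodon: 0.76 × (1 − 0.41) = 0.4484
Bayes factor = 0.1624 / 0.4484 ≈ 0.362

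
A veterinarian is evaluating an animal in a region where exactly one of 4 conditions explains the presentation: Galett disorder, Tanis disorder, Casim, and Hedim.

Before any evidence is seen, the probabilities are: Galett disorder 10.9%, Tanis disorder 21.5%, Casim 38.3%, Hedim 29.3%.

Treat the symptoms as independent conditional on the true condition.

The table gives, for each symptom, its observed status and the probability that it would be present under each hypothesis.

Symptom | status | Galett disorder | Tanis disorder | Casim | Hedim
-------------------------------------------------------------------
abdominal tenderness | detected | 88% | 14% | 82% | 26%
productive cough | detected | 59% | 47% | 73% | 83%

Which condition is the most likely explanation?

Multiply each prior by the joint likelihood of the symptom pattern:
  Galett disorder: 0.109 × 0.88 × 0.59 = 0.056593
  Tanis disorder: 0.215 × 0.14 × 0.47 = 0.014147
  Casim: 0.383 × 0.82 × 0.73 = 0.22926
  Hedim: 0.293 × 0.26 × 0.83 = 0.063229
The unnormalized weights sum to 0.36323.
P(Galett disorder | evidence) ≈ 0.056593 / 0.36323 ≈ 0.156
P(Tanis disorder | evidence) ≈ 0.014147 / 0.36323 ≈ 0.039
P(Casim | evidence) ≈ 0.22926 / 0.36323 ≈ 0.631
P(Hedim | evidence) ≈ 0.063229 / 0.36323 ≈ 0.174
The largest is 0.631, so Casim is most probable.

Casim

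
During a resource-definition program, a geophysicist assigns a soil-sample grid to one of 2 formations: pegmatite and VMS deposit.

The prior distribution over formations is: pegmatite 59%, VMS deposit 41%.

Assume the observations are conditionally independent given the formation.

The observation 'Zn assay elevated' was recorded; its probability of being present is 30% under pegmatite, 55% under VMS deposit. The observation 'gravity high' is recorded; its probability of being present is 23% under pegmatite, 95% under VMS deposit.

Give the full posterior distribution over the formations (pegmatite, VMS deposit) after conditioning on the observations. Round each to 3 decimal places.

Multiply each prior by the joint likelihood of the evidence pattern:
  pegmatite: 0.59 × 0.30 × 0.23 = 0.04071
  VMS deposit: 0.41 × 0.55 × 0.95 = 0.21422
Normalizing constant Z = 0.04071 + 0.21422 = 0.25494.
P(pegmatite | evidence) = 0.04071 / 0.25494 ≈ 0.160
P(VMS deposit | evidence) = 0.21422 / 0.25494 ≈ 0.840

0.160, 0.840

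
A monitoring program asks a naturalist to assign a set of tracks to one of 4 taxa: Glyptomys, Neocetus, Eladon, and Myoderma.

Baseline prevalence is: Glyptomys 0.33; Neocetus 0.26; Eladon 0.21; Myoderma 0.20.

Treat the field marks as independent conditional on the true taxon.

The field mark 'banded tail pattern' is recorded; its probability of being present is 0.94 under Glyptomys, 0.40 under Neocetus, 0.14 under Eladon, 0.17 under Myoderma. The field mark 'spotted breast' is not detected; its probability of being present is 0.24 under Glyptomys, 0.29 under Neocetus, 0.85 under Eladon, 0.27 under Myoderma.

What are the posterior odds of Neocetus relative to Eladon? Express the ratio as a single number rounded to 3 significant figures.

Unnormalized posterior weight (prior times the field mark likelihoods) for each of the two hypotheses (using 1 − P(present | H) for each absent field mark):
  Neocetus: 0.26 × 0.40 × (1 − 0.29) = 0.07384
  Eladon: 0.21 × 0.14 × (1 − 0.85) = 0.00441
Odds(Neocetus : Eladon) = 0.07384 / 0.00441 ≈ 16.7.

16.7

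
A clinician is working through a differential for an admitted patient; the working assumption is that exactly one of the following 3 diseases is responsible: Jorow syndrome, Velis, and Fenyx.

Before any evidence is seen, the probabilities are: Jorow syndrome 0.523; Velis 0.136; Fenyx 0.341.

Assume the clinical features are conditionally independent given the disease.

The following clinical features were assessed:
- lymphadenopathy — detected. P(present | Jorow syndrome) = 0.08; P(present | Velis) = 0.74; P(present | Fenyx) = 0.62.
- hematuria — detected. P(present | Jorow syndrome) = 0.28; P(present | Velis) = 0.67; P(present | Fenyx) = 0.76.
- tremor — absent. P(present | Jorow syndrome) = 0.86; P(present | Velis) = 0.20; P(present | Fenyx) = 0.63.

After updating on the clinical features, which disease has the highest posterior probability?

Fenyx

Multiply each prior by the joint likelihood of the clinical feature pattern (using 1 − P(present | H) for each absent clinical feature):
  Jorow syndrome: 0.523 × 0.08 × 0.28 × (1 − 0.86) = 0.0016401
  Velis: 0.136 × 0.74 × 0.67 × (1 − 0.20) = 0.053943
  Fenyx: 0.341 × 0.62 × 0.76 × (1 − 0.63) = 0.059451
Normalizing constant Z = 0.0016401 + 0.053943 + 0.059451 = 0.11503.
P(Jorow syndrome | evidence) ≈ 0.0016401 / 0.11503 ≈ 0.014
P(Velis | evidence) ≈ 0.053943 / 0.11503 ≈ 0.469
P(Fenyx | evidence) ≈ 0.059451 / 0.11503 ≈ 0.517
The largest is 0.517, so Fenyx is most probable.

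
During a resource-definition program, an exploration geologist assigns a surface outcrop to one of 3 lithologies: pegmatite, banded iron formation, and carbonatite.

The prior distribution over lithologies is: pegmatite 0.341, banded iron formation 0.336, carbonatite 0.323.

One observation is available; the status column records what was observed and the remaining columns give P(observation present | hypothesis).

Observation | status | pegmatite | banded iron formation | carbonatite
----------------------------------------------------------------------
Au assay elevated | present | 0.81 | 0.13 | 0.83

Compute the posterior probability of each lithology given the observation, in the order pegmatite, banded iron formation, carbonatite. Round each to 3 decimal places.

By Bayes' rule, the unnormalized weight for each hypothesis is prior × likelihood:
  pegmatite: 0.341 × 0.81 = 0.27621
  banded iron formation: 0.336 × 0.13 = 0.04368
  carbonatite: 0.323 × 0.83 = 0.26809
Normalizing constant Z = 0.27621 + 0.04368 + 0.26809 = 0.58798.
P(pegmatite | evidence) = 0.27621 / 0.58798 ≈ 0.470
P(banded iron formation | evidence) = 0.04368 / 0.58798 ≈ 0.074
P(carbonatite | evidence) = 0.26809 / 0.58798 ≈ 0.456

0.470, 0.074, 0.456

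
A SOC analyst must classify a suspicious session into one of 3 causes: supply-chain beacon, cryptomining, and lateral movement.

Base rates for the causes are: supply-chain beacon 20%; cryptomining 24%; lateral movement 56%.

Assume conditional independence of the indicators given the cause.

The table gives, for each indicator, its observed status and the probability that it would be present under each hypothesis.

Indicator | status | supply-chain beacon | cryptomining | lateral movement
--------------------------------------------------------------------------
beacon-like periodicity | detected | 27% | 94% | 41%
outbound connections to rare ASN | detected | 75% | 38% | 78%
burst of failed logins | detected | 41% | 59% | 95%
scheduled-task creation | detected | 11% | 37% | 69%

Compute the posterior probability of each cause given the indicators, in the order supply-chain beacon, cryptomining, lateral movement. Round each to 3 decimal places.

By Bayes' rule with conditional independence, the unnormalized weight for each hypothesis is prior × ∏ likelihoods:
  supply-chain beacon: 0.20 × 0.27 × 0.75 × 0.41 × 0.11 = 0.0018266
  cryptomining: 0.24 × 0.94 × 0.38 × 0.59 × 0.37 = 0.018714
  lateral movement: 0.56 × 0.41 × 0.78 × 0.95 × 0.69 = 0.11739
Normalizing constant Z = 0.0018266 + 0.018714 + 0.11739 = 0.13793.
P(supply-chain beacon | evidence) = 0.0018266 / 0.13793 ≈ 0.013
P(cryptomining | evidence) = 0.018714 / 0.13793 ≈ 0.136
P(lateral movement | evidence) = 0.11739 / 0.13793 ≈ 0.851

0.013, 0.136, 0.851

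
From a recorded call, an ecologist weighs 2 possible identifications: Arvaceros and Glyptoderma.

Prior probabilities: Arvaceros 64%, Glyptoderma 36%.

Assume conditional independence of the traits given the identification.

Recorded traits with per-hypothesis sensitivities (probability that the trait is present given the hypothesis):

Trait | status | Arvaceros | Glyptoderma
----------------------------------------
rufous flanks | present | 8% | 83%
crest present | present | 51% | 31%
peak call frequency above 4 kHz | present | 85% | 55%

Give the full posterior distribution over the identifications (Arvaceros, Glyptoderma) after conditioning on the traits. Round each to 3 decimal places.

By Bayes' rule with conditional independence, the unnormalized weight for each hypothesis is prior × ∏ likelihoods:
  Arvaceros: 0.64 × 0.08 × 0.51 × 0.85 = 0.022195
  Glyptoderma: 0.36 × 0.83 × 0.31 × 0.55 = 0.050945
Normalizing constant Z = 0.022195 + 0.050945 = 0.073141.
P(Arvaceros | evidence) = 0.022195 / 0.073141 ≈ 0.303
P(Glyptoderma | evidence) = 0.050945 / 0.073141 ≈ 0.697

0.303, 0.697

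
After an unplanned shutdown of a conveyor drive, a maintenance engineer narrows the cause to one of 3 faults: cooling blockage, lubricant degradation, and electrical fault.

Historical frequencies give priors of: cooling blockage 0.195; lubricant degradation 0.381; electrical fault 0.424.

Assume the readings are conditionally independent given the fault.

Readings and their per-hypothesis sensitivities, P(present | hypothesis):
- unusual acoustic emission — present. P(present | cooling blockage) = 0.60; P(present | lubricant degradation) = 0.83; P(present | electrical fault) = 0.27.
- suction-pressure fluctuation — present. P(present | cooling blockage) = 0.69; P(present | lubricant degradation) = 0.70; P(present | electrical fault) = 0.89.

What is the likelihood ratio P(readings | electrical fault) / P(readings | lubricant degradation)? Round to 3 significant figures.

0.414

Joint likelihood of the reading pattern under each hypothesis:
  electrical fault: 0.27 × 0.89 = 0.2403
  lubricant degradation: 0.83 × 0.70 = 0.581
Bayes factor = 0.2403 / 0.581 ≈ 0.414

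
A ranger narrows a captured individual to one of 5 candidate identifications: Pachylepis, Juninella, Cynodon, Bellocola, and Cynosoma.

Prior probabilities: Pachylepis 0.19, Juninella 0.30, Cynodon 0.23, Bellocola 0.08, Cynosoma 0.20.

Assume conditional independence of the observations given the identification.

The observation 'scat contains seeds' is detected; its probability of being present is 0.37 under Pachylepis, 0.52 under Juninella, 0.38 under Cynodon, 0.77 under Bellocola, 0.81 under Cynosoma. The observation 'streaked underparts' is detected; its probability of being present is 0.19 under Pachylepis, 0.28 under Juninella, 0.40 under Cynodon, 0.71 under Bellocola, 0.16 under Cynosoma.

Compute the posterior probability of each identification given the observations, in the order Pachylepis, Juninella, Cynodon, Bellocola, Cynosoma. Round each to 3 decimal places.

By Bayes' rule with conditional independence, the unnormalized weight for each hypothesis is prior × ∏ likelihoods:
  Pachylepis: 0.19 × 0.37 × 0.19 = 0.013357
  Juninella: 0.30 × 0.52 × 0.28 = 0.04368
  Cynodon: 0.23 × 0.38 × 0.40 = 0.03496
  Bellocola: 0.08 × 0.77 × 0.71 = 0.043736
  Cynosoma: 0.20 × 0.81 × 0.16 = 0.02592
Marginal likelihood of the evidence = 0.16165.
P(Pachylepis | evidence) = 0.013357 / 0.16165 ≈ 0.083
P(Juninella | evidence) = 0.04368 / 0.16165 ≈ 0.270
P(Cynodon | evidence) = 0.03496 / 0.16165 ≈ 0.216
P(Bellocola | evidence) = 0.043736 / 0.16165 ≈ 0.271
P(Cynosoma | evidence) = 0.02592 / 0.16165 ≈ 0.160

0.083, 0.270, 0.216, 0.271, 0.160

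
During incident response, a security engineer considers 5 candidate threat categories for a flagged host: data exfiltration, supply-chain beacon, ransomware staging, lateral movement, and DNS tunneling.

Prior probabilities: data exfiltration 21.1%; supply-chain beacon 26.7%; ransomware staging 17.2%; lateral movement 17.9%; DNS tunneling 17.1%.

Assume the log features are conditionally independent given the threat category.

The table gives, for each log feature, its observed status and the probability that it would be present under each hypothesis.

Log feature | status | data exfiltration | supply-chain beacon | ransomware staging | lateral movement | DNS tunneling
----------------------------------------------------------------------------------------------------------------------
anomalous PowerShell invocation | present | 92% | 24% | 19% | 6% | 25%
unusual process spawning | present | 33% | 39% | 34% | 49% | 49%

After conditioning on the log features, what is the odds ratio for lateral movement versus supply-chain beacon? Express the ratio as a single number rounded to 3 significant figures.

Unnormalized posterior weight (prior times the log feature likelihoods) for each of the two hypotheses:
  lateral movement: 0.179 × 0.06 × 0.49 = 0.0052626
  supply-chain beacon: 0.267 × 0.24 × 0.39 = 0.024991
Odds(lateral movement : supply-chain beacon) = 0.0052626 / 0.024991 ≈ 0.211.

0.211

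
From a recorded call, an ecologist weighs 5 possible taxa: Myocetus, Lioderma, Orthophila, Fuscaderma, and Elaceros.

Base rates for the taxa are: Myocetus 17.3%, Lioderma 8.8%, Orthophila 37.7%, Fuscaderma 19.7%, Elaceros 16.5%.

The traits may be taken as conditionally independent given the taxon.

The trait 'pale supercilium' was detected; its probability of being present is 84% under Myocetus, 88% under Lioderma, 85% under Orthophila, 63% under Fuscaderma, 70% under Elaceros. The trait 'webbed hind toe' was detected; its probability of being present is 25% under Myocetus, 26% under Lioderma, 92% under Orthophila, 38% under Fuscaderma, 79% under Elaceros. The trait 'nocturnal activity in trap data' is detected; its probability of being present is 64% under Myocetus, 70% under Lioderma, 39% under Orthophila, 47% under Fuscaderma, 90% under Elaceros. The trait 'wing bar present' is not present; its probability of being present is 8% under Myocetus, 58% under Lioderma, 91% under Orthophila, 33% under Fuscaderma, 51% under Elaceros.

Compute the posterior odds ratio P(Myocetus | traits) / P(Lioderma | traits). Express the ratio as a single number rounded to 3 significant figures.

3.61

Unnormalized posterior weight (prior times the trait likelihoods) for each of the two hypotheses (using 1 − P(present | H) for each absent trait):
  Myocetus: 0.173 × 0.84 × 0.25 × 0.64 × (1 − 0.08) = 0.021391
  Lioderma: 0.088 × 0.88 × 0.26 × 0.70 × (1 − 0.58) = 0.0059195
Odds(Myocetus : Lioderma) = 0.021391 / 0.0059195 ≈ 3.61.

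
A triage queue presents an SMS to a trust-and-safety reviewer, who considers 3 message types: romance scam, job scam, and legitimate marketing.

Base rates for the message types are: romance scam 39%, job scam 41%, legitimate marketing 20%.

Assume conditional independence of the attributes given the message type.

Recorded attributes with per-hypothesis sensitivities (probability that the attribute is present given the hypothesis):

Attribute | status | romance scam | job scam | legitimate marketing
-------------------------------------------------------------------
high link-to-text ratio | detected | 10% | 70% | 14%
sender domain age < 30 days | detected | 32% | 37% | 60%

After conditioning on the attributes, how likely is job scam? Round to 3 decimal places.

For each hypothesis, the unnormalized posterior weight is prior × product of the attribute likelihoods:
  romance scam: 0.39 × 0.10 × 0.32 = 0.01248
  job scam: 0.41 × 0.70 × 0.37 = 0.10619
  legitimate marketing: 0.20 × 0.14 × 0.60 = 0.0168
The unnormalized weights sum to 0.13547.
P(job scam | evidence) = 0.10619 / 0.13547 ≈ 0.784.

0.784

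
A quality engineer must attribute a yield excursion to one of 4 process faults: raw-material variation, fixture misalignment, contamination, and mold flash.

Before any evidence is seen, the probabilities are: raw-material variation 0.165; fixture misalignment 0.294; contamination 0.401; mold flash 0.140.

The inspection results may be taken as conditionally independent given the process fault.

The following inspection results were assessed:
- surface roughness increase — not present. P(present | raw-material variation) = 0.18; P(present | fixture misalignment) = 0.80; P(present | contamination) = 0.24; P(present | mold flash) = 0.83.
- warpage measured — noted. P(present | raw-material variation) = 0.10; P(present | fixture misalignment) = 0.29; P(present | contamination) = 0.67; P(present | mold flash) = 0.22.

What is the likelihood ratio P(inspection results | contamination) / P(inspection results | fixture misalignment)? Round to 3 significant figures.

8.78

The Bayes factor is the ratio of the joint likelihoods of the inspection result pattern under the two hypotheses (using 1 − P(present | H) for each absent inspection result).
  contamination: (1 − 0.24) × 0.67 = 0.5092
  fixture misalignment: (1 − 0.80) × 0.29 = 0.058
Bayes factor = 0.5092 / 0.058 ≈ 8.78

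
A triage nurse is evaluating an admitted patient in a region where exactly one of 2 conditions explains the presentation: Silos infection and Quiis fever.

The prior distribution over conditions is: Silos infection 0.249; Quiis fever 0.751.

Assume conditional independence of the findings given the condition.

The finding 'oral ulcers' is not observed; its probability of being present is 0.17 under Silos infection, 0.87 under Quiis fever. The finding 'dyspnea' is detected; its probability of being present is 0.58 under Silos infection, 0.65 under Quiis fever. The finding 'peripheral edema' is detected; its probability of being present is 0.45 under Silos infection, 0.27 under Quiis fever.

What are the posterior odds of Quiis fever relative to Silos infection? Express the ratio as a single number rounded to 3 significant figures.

Unnormalized posterior weight (prior times the finding likelihoods) for each of the two hypotheses (using 1 − P(present | H) for each absent finding):
  Quiis fever: 0.751 × (1 − 0.87) × 0.65 × 0.27 = 0.017134
  Silos infection: 0.249 × (1 − 0.17) × 0.58 × 0.45 = 0.053941
Posterior odds = 0.017134 / 0.053941 ≈ 0.318.

0.318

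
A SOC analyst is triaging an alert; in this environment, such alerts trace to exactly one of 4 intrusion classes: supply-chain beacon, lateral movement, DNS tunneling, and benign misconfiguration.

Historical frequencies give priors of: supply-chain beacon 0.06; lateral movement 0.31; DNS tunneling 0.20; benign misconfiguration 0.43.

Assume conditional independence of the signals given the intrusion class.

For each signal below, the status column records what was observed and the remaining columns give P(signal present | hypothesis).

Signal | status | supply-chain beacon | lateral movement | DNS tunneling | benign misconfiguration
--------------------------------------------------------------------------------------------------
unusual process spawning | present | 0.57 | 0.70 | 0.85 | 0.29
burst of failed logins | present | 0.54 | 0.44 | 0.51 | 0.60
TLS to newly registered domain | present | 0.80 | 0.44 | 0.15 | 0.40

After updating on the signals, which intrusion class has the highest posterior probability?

For each hypothesis, the unnormalized posterior weight is prior × product of the signal likelihoods:
  supply-chain beacon: 0.06 × 0.57 × 0.54 × 0.80 = 0.014774
  lateral movement: 0.31 × 0.70 × 0.44 × 0.44 = 0.042011
  DNS tunneling: 0.20 × 0.85 × 0.51 × 0.15 = 0.013005
  benign misconfiguration: 0.43 × 0.29 × 0.60 × 0.40 = 0.029928
The unnormalized weights sum to 0.099719.
P(supply-chain beacon | evidence) ≈ 0.014774 / 0.099719 ≈ 0.148
P(lateral movement | evidence) ≈ 0.042011 / 0.099719 ≈ 0.421
P(DNS tunneling | evidence) ≈ 0.013005 / 0.099719 ≈ 0.130
P(benign misconfiguration | evidence) ≈ 0.029928 / 0.099719 ≈ 0.300
The largest is 0.421, so lateral movement is most probable.

lateral movement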